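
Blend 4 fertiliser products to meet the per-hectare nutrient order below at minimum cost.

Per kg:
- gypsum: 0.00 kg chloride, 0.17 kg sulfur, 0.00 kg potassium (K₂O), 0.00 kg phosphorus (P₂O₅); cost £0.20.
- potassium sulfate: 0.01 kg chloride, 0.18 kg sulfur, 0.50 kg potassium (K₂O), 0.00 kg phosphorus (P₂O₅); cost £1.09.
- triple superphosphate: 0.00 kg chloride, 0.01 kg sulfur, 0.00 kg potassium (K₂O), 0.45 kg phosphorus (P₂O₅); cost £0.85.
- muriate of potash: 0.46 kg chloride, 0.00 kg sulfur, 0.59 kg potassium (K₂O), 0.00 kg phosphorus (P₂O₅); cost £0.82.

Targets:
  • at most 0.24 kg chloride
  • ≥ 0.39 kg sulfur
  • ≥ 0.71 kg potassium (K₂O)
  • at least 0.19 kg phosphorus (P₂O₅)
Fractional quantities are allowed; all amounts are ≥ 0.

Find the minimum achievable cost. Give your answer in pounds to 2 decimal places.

Let x1 = kg of gypsum, x2 = kg of potassium sulfate, x3 = kg of triple superphosphate, x4 = kg of muriate of potash.
Minimize 0.2x1 + 1.09x2 + 0.85x3 + 0.82x4 subject to:
  0.01x2 + 0.46x4 ≤ 0.24   (chloride)
  0.17x1 + 0.18x2 + 0.01x3 ≥ 0.39   (sulfur)
  0.5x2 + 0.59x4 ≥ 0.71   (potassium (K₂O))
  0.45x3 ≥ 0.19   (phosphorus (P₂O₅))
  x1, x2, x3, x4 ≥ 0.
All 4 inputs are positive at the optimum. There the chloride, sulfur, potassium (K₂O), phosphorus (P₂O₅) constraints are tight.
Optimal quantities: gypsum = 1.395 kg, potassium sulfate = 0.8255 kg, triple superphosphate = 0.4222 kg, muriate of potash = 0.5038 kg.
Objective = 0.2·1.395 + 1.09·0.8255 + 0.85·0.4222 + 0.82·0.5038 = 1.9508.

£1.95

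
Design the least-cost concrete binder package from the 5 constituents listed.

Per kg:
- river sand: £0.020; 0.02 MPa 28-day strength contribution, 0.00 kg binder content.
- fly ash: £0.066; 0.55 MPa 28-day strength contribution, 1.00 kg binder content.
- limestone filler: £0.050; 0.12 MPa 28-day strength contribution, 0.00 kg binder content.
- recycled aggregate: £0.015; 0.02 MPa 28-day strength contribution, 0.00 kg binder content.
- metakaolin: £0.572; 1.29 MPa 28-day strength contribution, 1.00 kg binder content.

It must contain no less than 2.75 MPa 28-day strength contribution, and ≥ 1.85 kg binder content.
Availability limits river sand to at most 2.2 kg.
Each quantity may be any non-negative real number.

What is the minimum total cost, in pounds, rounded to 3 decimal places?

Let x1 = kg of river sand, x2 = kg of fly ash, x3 = kg of limestone filler, x4 = kg of recycled aggregate, x5 = kg of metakaolin.
min 0.02x1 + 0.066x2 + 0.05x3 + 0.015x4 + 0.572x5 s.t.:
  0.02x1 + 0.55x2 + 0.12x3 + 0.02x4 + 1.29x5 ≥ 2.75   (28-day strength contribution)
  1x2 + 1x5 ≥ 1.85   (binder content)
  x1 ≤ 2.2
  x1, x2, x3, x4, x5 ≥ 0.
At the optimum only fly ash is positive (river sand, limestone filler, recycled aggregate, metakaolin = 0). Binding constraint: 28-day strength contribution.
That vertex is x2 = 5.
Total cost: 0.066·5 = 0.33000.

£0.330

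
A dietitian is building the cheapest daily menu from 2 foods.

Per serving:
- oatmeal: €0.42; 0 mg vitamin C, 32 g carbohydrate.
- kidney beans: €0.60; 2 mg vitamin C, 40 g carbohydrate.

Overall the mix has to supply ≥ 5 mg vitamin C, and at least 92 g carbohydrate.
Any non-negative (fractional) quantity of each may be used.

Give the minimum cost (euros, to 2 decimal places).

€1.50

Set it up as a linear program. Let x1 = servings of oatmeal, x2 = servings of kidney beans.
Minimize 0.42x1 + 0.6x2 s.t.:
  2x2 ≥ 5   (vitamin C)
  32x1 + 40x2 ≥ 92   (carbohydrate)
  x1, x2 ≥ 0.
The optimal basis is {kidney beans}; oatmeal drops out. The vitamin C requirement is met with equality.
That vertex is x2 = 2.5.
Hence cost = 0.6·2.5 = €1.5000.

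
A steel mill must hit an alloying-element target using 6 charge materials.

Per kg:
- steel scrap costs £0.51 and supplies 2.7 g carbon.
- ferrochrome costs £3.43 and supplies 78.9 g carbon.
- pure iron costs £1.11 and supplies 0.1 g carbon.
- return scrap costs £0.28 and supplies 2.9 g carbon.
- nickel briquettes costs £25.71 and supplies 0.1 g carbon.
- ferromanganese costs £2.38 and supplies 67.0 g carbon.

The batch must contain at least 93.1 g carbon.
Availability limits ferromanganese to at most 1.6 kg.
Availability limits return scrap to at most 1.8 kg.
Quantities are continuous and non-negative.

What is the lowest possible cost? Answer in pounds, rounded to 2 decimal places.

£3.31

This is a linear program. Let x1 = kg of steel scrap, x2 = kg of ferrochrome, x3 = kg of pure iron, x4 = kg of return scrap, x5 = kg of nickel briquettes, x6 = kg of ferromanganese.
min 0.51x1 + 3.43x2 + 1.11x3 + 0.28x4 + 25.71x5 + 2.38x6 with:
  2.7x1 + 78.9x2 + 0.1x3 + 2.9x4 + 0.1x5 + 67x6 ≥ 93.1   (carbon)
  x6 ≤ 1.6
  x4 ≤ 1.8
  x1, x2, x3, x4, x5, x6 ≥ 0.
At the optimum only ferromanganese is positive (steel scrap, ferrochrome, pure iron, return scrap, nickel briquettes = 0). The carbon requirement is met with equality.
Solving gives x6 = 1.39.
Hence cost = 2.38·1.39 = £3.3082.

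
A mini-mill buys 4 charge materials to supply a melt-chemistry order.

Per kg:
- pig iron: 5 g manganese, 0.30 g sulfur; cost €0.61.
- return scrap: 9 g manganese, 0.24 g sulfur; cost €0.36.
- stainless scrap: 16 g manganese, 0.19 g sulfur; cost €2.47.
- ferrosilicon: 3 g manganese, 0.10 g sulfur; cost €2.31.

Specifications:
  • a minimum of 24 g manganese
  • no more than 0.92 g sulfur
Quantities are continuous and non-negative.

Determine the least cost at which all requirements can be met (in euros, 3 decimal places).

€0.960

Treat it as an LP. Let x1 = kg of pig iron, x2 = kg of return scrap, x3 = kg of stainless scrap, x4 = kg of ferrosilicon.
Minimise 0.61x1 + 0.36x2 + 2.47x3 + 2.31x4 subject to:
  5x1 + 9x2 + 16x3 + 3x4 ≥ 24   (manganese)
  0.3x1 + 0.24x2 + 0.19x3 + 0.1x4 ≤ 0.92   (sulfur)
  x1, x2, x3, x4 ≥ 0.
The optimal basis is {return scrap}; pig iron, stainless scrap, ferrosilicon drop out. There the manganese constraint is tight.
That vertex is x2 = 2.667.
Cost = 0.36·2.667 = 0.96012.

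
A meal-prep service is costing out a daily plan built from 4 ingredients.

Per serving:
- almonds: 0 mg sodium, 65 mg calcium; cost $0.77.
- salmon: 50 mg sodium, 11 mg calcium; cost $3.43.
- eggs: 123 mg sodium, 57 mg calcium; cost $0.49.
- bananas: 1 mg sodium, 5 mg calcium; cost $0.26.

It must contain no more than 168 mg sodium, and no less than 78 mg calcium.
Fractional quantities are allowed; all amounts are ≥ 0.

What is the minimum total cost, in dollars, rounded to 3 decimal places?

Let x1 = servings of almonds, x2 = servings of salmon, x3 = servings of eggs, x4 = servings of bananas.
Minimize 0.77x1 + 3.43x2 + 0.49x3 + 0.26x4 s.t.:
  50x2 + 123x3 + 1x4 ≤ 168   (sodium)
  65x1 + 11x2 + 57x3 + 5x4 ≥ 78   (calcium)
  x1, x2, x3, x4 ≥ 0.
The cheapest feasible vertex uses only almonds, eggs; salmon, bananas are not used. Binding constraints: sodium and calcium.
So almonds = 0.002251 servings, eggs = 1.366 servings.
Hence cost = 0.77·0.002251 + 0.49·1.366 = $0.67107.

$0.671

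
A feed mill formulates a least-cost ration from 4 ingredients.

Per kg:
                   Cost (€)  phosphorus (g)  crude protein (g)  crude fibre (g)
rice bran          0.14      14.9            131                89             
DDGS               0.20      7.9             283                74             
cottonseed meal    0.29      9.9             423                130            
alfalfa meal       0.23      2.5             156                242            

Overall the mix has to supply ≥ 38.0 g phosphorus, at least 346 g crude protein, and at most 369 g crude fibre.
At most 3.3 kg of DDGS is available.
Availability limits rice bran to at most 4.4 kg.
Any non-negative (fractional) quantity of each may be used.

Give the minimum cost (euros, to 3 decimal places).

Let x1 = kg of rice bran, x2 = kg of DDGS, x3 = kg of cottonseed meal, x4 = kg of alfalfa meal.
Minimise 0.14x1 + 0.2x2 + 0.29x3 + 0.23x4 subject to:
  14.9x1 + 7.9x2 + 9.9x3 + 2.5x4 ≥ 38   (phosphorus)
  131x1 + 283x2 + 423x3 + 156x4 ≥ 346   (crude protein)
  89x1 + 74x2 + 130x3 + 242x4 ≤ 369   (crude fibre)
  x2 ≤ 3.3
  x1 ≤ 4.4
  x1, x2, x3, x4 ≥ 0.
The optimal basis is {rice bran, cottonseed meal}; DDGS, alfalfa meal drop out. The phosphorus and crude protein requirements are met with equality.
Optimal quantities: rice bran = 2.527 kg, cottonseed meal = 0.03544 kg.
Cost = 0.14·2.527 + 0.29·0.03544 = 0.36406.

€0.364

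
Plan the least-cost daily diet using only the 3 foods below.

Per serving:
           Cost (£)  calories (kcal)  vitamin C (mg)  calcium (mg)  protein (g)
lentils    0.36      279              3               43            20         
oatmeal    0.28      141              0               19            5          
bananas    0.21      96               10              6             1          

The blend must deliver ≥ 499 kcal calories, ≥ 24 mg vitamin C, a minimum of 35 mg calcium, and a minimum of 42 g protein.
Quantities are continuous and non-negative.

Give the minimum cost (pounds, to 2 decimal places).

£1.10

This is a linear program. Let x1 = servings of lentils, x2 = servings of oatmeal, x3 = servings of bananas.
min 0.36x1 + 0.28x2 + 0.21x3 s.t.:
  279x1 + 141x2 + 96x3 ≥ 499   (calories)
  3x1 + 10x3 ≥ 24   (vitamin C)
  43x1 + 19x2 + 6x3 ≥ 35   (calcium)
  20x1 + 5x2 + 1x3 ≥ 42   (protein)
  x1, x2, x3 ≥ 0.
The cheapest feasible vertex uses only lentils, bananas; oatmeal is not used. There the vitamin C and protein constraints are tight.
Solving gives x1 = 2.01, x3 = 1.797.
Total cost: 0.36·2.01 + 0.21·1.797 = 1.1010.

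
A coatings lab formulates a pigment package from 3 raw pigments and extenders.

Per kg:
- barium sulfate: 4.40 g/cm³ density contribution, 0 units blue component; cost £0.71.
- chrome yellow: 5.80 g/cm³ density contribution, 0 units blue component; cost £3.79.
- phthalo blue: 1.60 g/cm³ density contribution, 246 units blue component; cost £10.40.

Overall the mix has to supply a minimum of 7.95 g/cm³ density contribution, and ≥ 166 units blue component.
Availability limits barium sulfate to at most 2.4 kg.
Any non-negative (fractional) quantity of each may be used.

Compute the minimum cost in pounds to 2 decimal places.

£8.13

Let x1 = kg of barium sulfate, x2 = kg of chrome yellow, x3 = kg of phthalo blue.
min 0.71x1 + 3.79x2 + 10.4x3 with:
  4.4x1 + 5.8x2 + 1.6x3 ≥ 7.95   (density contribution)
  246x3 ≥ 166   (blue component)
  x1 ≤ 2.4
  x1, x2, x3 ≥ 0.
The minimum-cost mix takes nothing from chrome yellow — only barium sulfate, phthalo blue. There the density contribution and blue component constraints are tight.
Solving gives x1 = 1.561, x3 = 0.6748.
Objective = 0.71·1.561 + 10.4·0.6748 = 8.1262.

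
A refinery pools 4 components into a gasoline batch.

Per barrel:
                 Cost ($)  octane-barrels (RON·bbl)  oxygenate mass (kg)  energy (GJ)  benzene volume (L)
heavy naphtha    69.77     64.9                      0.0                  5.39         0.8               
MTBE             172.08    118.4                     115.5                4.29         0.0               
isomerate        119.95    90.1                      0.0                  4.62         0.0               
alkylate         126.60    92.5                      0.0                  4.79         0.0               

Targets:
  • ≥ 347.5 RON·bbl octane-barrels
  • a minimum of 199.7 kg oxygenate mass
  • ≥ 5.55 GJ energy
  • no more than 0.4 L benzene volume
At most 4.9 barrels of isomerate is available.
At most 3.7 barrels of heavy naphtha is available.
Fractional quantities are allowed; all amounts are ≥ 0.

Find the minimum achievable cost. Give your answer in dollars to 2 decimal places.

Treat it as an LP. Let x1 = barrels of heavy naphtha, x2 = barrels of MTBE, x3 = barrels of isomerate, x4 = barrels of alkylate.
Minimise 69.77x1 + 172.08x2 + 119.95x3 + 126.6x4 subject to:
  64.9x1 + 118.4x2 + 90.1x3 + 92.5x4 ≥ 347.5   (octane-barrels)
  115.5x2 ≥ 199.7   (oxygenate mass)
  5.39x1 + 4.29x2 + 4.62x3 + 4.79x4 ≥ 5.55   (energy)
  0.8x1 ≤ 0.4   (benzene volume)
  x3 ≤ 4.9
  x1 ≤ 3.7
  x1, x2, x3, x4 ≥ 0.
At the optimum only heavy naphtha, MTBE, isomerate are positive (alkylate = 0). Binding constraints: octane-barrels, oxygenate mass, benzene volume.
Solving gives x1 = 0.5, x2 = 1.729, x3 = 1.2246.
Cost = 69.77·0.5 + 172.08·1.729 + 119.95·1.2246 = 479.3021.

$479.30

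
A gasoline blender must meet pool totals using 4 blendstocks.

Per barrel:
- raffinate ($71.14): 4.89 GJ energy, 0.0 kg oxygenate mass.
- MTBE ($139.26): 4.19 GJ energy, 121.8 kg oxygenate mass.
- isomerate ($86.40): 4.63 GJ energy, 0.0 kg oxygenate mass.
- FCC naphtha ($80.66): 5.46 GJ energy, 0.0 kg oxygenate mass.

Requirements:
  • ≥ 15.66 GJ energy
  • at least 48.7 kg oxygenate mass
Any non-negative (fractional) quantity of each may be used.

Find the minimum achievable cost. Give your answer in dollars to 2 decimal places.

$259.13

Treat it as an LP. Let x1 = barrels of raffinate, x2 = barrels of MTBE, x3 = barrels of isomerate, x4 = barrels of FCC naphtha.
Minimise 71.14x1 + 139.26x2 + 86.4x3 + 80.66x4 with:
  4.89x1 + 4.19x2 + 4.63x3 + 5.46x4 ≥ 15.66   (energy)
  121.8x2 ≥ 48.7   (oxygenate mass)
  x1, x2, x3, x4 ≥ 0.
The minimum-cost mix takes nothing from isomerate, FCC naphtha — only raffinate, MTBE. The energy and oxygenate mass requirements are met with equality.
Optimal quantities: raffinate = 2.85985 barrels, MTBE = 0.399836 barrels.
Total cost: 71.14·2.85985 + 139.26·0.399836 = 259.1309.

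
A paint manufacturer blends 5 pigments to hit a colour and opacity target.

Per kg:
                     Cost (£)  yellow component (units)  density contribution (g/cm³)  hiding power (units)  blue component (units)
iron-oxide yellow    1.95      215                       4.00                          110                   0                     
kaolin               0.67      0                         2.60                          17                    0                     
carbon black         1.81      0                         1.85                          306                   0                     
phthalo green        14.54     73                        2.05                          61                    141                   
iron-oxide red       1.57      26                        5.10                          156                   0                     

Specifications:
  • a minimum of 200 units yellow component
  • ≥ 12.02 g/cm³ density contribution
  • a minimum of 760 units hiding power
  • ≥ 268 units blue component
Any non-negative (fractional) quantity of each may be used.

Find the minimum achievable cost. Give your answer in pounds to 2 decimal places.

Let x1 = kg of iron-oxide yellow, x2 = kg of kaolin, x3 = kg of carbon black, x4 = kg of phthalo green, x5 = kg of iron-oxide red.
Minimize 1.95x1 + 0.67x2 + 1.81x3 + 14.54x4 + 1.57x5 with:
  215x1 + 73x4 + 26x5 ≥ 200   (yellow component)
  4x1 + 2.6x2 + 1.85x3 + 2.05x4 + 5.1x5 ≥ 12.02   (density contribution)
  110x1 + 17x2 + 306x3 + 61x4 + 156x5 ≥ 760   (hiding power)
  141x4 ≥ 268   (blue component)
  x1, x2, x3, x4, x5 ≥ 0.
The minimum-cost mix takes nothing from kaolin — only iron-oxide yellow, carbon black, phthalo green, iron-oxide red. The yellow component, density contribution, hiding power, blue component requirements are met with equality.
That vertex is x1 = 0.17921, x3 = 1.5949, x4 = 1.9007, x5 = 0.87375.
Objective = 1.95·0.17921 + 1.81·1.5949 + 14.54·1.9007 + 1.57·0.87375 = 32.2442.

£32.24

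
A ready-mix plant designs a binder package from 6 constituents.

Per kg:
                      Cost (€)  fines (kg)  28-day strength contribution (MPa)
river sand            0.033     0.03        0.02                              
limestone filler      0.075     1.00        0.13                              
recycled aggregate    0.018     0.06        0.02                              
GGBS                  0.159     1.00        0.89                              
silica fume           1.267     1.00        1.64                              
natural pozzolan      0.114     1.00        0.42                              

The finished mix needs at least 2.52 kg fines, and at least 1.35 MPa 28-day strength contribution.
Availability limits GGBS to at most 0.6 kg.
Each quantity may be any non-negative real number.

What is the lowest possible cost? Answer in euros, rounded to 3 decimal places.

€0.317

This is a linear program. Let x1 = kg of river sand, x2 = kg of limestone filler, x3 = kg of recycled aggregate, x4 = kg of GGBS, x5 = kg of silica fume, x6 = kg of natural pozzolan.
Minimise 0.033x1 + 0.075x2 + 0.018x3 + 0.159x4 + 1.267x5 + 0.114x6 s.t.:
  0.03x1 + 1x2 + 0.06x3 + 1x4 + 1x5 + 1x6 ≥ 2.52   (fines)
  0.02x1 + 0.13x2 + 0.02x3 + 0.89x4 + 1.64x5 + 0.42x6 ≥ 1.35   (28-day strength contribution)
  x4 ≤ 0.6
  x1, x2, x3, x4, x5, x6 ≥ 0.
At the optimum only GGBS, natural pozzolan are positive (river sand, limestone filler, recycled aggregate, silica fume = 0). There the 28-day strength contribution and the GGBS cap constraints are tight.
Optimal quantities: GGBS = 0.6 kg, natural pozzolan = 1.943 kg.
Objective = 0.159·0.6 + 0.114·1.943 = 0.31690.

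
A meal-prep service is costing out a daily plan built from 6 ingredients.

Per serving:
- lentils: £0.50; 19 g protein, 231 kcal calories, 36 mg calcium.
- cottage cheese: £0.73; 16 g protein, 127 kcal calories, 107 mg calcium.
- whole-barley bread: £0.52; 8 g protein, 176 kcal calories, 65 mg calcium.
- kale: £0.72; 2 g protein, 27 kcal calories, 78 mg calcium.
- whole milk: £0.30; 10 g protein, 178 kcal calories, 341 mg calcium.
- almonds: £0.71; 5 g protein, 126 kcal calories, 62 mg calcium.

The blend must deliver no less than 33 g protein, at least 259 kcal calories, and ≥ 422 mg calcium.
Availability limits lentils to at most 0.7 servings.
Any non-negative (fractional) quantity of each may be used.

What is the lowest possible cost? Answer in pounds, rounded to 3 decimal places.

This is a linear program. Let x1 = servings of lentils, x2 = servings of cottage cheese, x3 = servings of whole-barley bread, x4 = servings of kale, x5 = servings of whole milk, x6 = servings of almonds.
Minimize 0.5x1 + 0.73x2 + 0.52x3 + 0.72x4 + 0.3x5 + 0.71x6 with:
  19x1 + 16x2 + 8x3 + 2x4 + 10x5 + 5x6 ≥ 33   (protein)
  231x1 + 127x2 + 176x3 + 27x4 + 178x5 + 126x6 ≥ 259   (calories)
  36x1 + 107x2 + 65x3 + 78x4 + 341x5 + 62x6 ≥ 422   (calcium)
  x1 ≤ 0.7
  x1, x2, x3, x4, x5, x6 ≥ 0.
The minimum-cost mix takes nothing from cottage cheese, whole-barley bread, kale, almonds — only lentils, whole milk. The protein and the lentils cap requirements are met with equality.
Solving gives x1 = 0.7, x5 = 1.97.
Objective = 0.5·0.7 + 0.3·1.97 = 0.94100.

£0.941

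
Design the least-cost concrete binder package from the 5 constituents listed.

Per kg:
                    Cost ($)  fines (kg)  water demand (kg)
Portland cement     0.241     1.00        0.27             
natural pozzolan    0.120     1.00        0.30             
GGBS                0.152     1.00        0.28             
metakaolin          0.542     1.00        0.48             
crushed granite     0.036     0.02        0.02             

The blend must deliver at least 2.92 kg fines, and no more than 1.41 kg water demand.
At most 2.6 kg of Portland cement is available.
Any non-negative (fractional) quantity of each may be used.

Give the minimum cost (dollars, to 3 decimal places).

Let x1 = kg of Portland cement, x2 = kg of natural pozzolan, x3 = kg of GGBS, x4 = kg of metakaolin, x5 = kg of crushed granite.
Minimize 0.241x1 + 0.12x2 + 0.152x3 + 0.542x4 + 0.036x5 s.t.:
  1x1 + 1x2 + 1x3 + 1x4 + 0.02x5 ≥ 2.92   (fines)
  0.27x1 + 0.3x2 + 0.28x3 + 0.48x4 + 0.02x5 ≤ 1.41   (water demand)
  x1 ≤ 2.6
  x1, x2, x3, x4, x5 ≥ 0.
The minimum-cost mix takes nothing from Portland cement, GGBS, metakaolin, crushed granite — only natural pozzolan. The fines requirement is met with equality.
That vertex is x2 = 2.92.
Cost = 0.12·2.92 = 0.35040.

$0.350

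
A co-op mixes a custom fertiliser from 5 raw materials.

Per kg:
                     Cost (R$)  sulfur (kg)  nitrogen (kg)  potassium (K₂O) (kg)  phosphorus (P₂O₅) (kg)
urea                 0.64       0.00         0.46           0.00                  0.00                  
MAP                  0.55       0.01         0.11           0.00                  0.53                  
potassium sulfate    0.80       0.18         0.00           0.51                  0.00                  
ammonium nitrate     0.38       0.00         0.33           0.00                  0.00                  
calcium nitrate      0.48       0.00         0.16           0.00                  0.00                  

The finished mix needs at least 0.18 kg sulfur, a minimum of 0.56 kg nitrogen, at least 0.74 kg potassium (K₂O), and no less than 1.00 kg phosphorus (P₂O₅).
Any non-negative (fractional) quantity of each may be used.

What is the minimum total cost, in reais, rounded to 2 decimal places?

Let x1 = kg of urea, x2 = kg of MAP, x3 = kg of potassium sulfate, x4 = kg of ammonium nitrate, x5 = kg of calcium nitrate.
min 0.64x1 + 0.55x2 + 0.8x3 + 0.38x4 + 0.48x5 subject to:
  0.01x2 + 0.18x3 ≥ 0.18   (sulfur)
  0.46x1 + 0.11x2 + 0.33x4 + 0.16x5 ≥ 0.56   (nitrogen)
  0.51x3 ≥ 0.74   (potassium (K₂O))
  0.53x2 ≥ 1   (phosphorus (P₂O₅))
  x1, x2, x3, x4, x5 ≥ 0.
The minimum-cost mix takes nothing from urea, calcium nitrate — only MAP, potassium sulfate, ammonium nitrate. The nitrogen, potassium (K₂O), phosphorus (P₂O₅) requirements are met with equality.
So MAP = 1.887 kg, potassium sulfate = 1.451 kg, ammonium nitrate = 1.068 kg.
Cost = 0.55·1.887 + 0.8·1.451 + 0.38·1.068 = 2.6045.

R$2.60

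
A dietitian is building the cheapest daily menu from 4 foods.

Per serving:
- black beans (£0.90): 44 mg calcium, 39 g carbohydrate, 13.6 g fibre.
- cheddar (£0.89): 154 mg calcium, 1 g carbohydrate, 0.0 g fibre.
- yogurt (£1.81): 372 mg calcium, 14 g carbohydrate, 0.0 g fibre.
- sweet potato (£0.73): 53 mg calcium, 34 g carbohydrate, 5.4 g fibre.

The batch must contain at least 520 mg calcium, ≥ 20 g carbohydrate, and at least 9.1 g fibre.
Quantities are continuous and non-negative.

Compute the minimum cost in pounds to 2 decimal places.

£2.99

Let x1 = servings of black beans, x2 = servings of cheddar, x3 = servings of yogurt, x4 = servings of sweet potato.
Minimise 0.9x1 + 0.89x2 + 1.81x3 + 0.73x4 s.t.:
  44x1 + 154x2 + 372x3 + 53x4 ≥ 520   (calcium)
  39x1 + 1x2 + 14x3 + 34x4 ≥ 20   (carbohydrate)
  13.6x1 + 5.4x4 ≥ 9.1   (fibre)
  x1, x2, x3, x4 ≥ 0.
The cheapest feasible vertex uses only black beans, yogurt; cheddar, sweet potato are not used. The calcium and fibre requirements are met with equality.
That vertex is x1 = 0.6691, x3 = 1.319.
Hence cost = 0.9·0.6691 + 1.81·1.319 = £2.9896.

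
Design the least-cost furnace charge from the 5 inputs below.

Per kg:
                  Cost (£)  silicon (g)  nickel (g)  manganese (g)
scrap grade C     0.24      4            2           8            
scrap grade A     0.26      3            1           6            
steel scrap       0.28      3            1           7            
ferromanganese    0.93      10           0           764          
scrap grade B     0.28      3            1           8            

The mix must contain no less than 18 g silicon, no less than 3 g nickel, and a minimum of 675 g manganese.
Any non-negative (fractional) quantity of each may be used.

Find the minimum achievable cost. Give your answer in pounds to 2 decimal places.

Let x1 = kg of scrap grade C, x2 = kg of scrap grade A, x3 = kg of steel scrap, x4 = kg of ferromanganese, x5 = kg of scrap grade B.
Minimize 0.24x1 + 0.26x2 + 0.28x3 + 0.93x4 + 0.28x5 subject to:
  4x1 + 3x2 + 3x3 + 10x4 + 3x5 ≥ 18   (silicon)
  2x1 + 1x2 + 1x3 + 1x5 ≥ 3   (nickel)
  8x1 + 6x2 + 7x3 + 764x4 + 8x5 ≥ 675   (manganese)
  x1, x2, x3, x4, x5 ≥ 0.
The cheapest feasible vertex uses only scrap grade C, ferromanganese; scrap grade A, steel scrap, scrap grade B are not used. The silicon and manganese requirements are met with equality.
Solving gives x1 = 2.353, x4 = 0.8589.
Hence cost = 0.24·2.353 + 0.93·0.8589 = £1.3635.

£1.36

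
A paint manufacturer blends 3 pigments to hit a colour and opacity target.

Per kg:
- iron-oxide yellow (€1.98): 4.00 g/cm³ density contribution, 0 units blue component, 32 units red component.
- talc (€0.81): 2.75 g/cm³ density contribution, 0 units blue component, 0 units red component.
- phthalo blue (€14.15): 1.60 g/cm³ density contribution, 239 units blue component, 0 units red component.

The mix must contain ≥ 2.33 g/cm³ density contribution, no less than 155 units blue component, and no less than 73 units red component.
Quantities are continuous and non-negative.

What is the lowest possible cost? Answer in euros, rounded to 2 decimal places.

This is a linear program. Let x1 = kg of iron-oxide yellow, x2 = kg of talc, x3 = kg of phthalo blue.
min 1.98x1 + 0.81x2 + 14.15x3 with:
  4x1 + 2.75x2 + 1.6x3 ≥ 2.33   (density contribution)
  239x3 ≥ 155   (blue component)
  32x1 ≥ 73   (red component)
  x1, x2, x3 ≥ 0.
The optimal basis is {iron-oxide yellow, phthalo blue}; talc drops out. There the blue component and red component constraints are tight.
That vertex is x1 = 2.281, x3 = 0.6485.
Objective = 1.98·2.281 + 14.15·0.6485 = 13.6927.

€13.69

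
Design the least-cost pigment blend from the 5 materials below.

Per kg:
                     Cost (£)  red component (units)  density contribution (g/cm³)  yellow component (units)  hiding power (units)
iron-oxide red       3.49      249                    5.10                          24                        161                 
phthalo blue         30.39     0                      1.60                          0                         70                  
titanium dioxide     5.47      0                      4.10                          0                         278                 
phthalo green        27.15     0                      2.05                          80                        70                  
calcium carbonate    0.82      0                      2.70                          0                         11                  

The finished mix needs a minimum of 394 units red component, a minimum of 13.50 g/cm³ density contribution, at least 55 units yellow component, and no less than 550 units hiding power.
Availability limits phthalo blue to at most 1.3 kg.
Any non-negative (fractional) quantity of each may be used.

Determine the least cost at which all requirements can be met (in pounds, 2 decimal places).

£11.56

This is a linear program. Let x1 = kg of iron-oxide red, x2 = kg of phthalo blue, x3 = kg of titanium dioxide, x4 = kg of phthalo green, x5 = kg of calcium carbonate.
Minimize 3.49x1 + 30.39x2 + 5.47x3 + 27.15x4 + 0.82x5 subject to:
  249x1 ≥ 394   (red component)
  5.1x1 + 1.6x2 + 4.1x3 + 2.05x4 + 2.7x5 ≥ 13.5   (density contribution)
  24x1 + 80x4 ≥ 55   (yellow component)
  161x1 + 70x2 + 278x3 + 70x4 + 11x5 ≥ 550   (hiding power)
  x2 ≤ 1.3
  x1, x2, x3, x4, x5 ≥ 0.
The optimal basis is {iron-oxide red, titanium dioxide}; phthalo blue, phthalo green, calcium carbonate drop out. The yellow component and hiding power requirements are met with equality.
Solving gives x1 = 2.292, x3 = 0.6512.
Objective = 3.49·2.292 + 5.47·0.6512 = 11.5611.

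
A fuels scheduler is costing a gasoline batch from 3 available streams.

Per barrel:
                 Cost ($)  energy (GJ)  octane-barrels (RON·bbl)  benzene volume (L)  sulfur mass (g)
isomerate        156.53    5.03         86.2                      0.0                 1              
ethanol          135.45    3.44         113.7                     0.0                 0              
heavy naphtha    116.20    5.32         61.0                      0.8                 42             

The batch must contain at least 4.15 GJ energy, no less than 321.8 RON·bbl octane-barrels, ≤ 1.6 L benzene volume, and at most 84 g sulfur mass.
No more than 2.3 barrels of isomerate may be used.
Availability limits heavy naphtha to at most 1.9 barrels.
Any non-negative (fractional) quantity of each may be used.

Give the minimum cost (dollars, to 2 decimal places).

$383.36

Treat it as an LP. Let x1 = barrels of isomerate, x2 = barrels of ethanol, x3 = barrels of heavy naphtha.
Minimize 156.53x1 + 135.45x2 + 116.2x3 with:
  5.03x1 + 3.44x2 + 5.32x3 ≥ 4.15   (energy)
  86.2x1 + 113.7x2 + 61x3 ≥ 321.8   (octane-barrels)
  0.8x3 ≤ 1.6   (benzene volume)
  1x1 + 42x3 ≤ 84   (sulfur mass)
  x1 ≤ 2.3
  x3 ≤ 1.9
  x1, x2, x3 ≥ 0.
The cheapest feasible vertex uses only ethanol; isomerate, heavy naphtha are not used. Binding constraint: octane-barrels.
So ethanol = 2.8303 barrels.
Cost = 135.45·2.8303 = 383.3641.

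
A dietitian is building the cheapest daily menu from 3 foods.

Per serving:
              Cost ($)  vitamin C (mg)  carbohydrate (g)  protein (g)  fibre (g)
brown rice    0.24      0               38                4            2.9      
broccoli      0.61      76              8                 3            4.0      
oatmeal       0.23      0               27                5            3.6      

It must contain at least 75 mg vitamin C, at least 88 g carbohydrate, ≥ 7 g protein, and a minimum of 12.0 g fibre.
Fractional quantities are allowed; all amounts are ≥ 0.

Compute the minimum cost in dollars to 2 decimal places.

This is a linear program. Let x1 = servings of brown rice, x2 = servings of broccoli, x3 = servings of oatmeal.
Minimize 0.24x1 + 0.61x2 + 0.23x3 subject to:
  76x2 ≥ 75   (vitamin C)
  38x1 + 8x2 + 27x3 ≥ 88   (carbohydrate)
  4x1 + 3x2 + 5x3 ≥ 7   (protein)
  2.9x1 + 4x2 + 3.6x3 ≥ 12   (fibre)
  x1, x2, x3 ≥ 0.
The optimal mix uses every input. The vitamin C, carbohydrate, fibre requirements are met with equality.
Optimal quantities: brown rice = 1.213 servings, broccoli = 0.9868 servings, oatmeal = 1.26 servings.
Cost = 0.24·1.213 + 0.61·0.9868 + 0.23·1.26 = 1.1829.

$1.18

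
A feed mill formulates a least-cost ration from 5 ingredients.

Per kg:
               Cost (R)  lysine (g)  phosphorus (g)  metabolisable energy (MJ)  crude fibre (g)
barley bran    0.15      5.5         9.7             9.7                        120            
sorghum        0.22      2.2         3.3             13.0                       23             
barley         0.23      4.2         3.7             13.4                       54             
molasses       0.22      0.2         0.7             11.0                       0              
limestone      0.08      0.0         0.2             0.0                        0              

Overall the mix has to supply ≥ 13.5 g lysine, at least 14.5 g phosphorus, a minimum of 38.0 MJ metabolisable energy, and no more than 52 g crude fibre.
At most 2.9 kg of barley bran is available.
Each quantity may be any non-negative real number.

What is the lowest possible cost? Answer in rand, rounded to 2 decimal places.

R9.88

This is a linear program. Let x1 = kg of barley bran, x2 = kg of sorghum, x3 = kg of barley, x4 = kg of molasses, x5 = kg of limestone.
Minimise 0.15x1 + 0.22x2 + 0.23x3 + 0.22x4 + 0.08x5 s.t.:
  5.5x1 + 2.2x2 + 4.2x3 + 0.2x4 ≥ 13.5   (lysine)
  9.7x1 + 3.3x2 + 3.7x3 + 0.7x4 + 0.2x5 ≥ 14.5   (phosphorus)
  9.7x1 + 13x2 + 13.4x3 + 11x4 ≥ 38   (metabolisable energy)
  120x1 + 23x2 + 54x3 ≤ 52   (crude fibre)
  x1 ≤ 2.9
  x1, x2, x3, x4, x5 ≥ 0.
At the optimum only sorghum, molasses are positive (barley bran, barley, limestone = 0). The lysine and crude fibre requirements are met with equality.
So sorghum = 2.261 kg, molasses = 42.63 kg.
Hence cost = 0.22·2.261 + 0.22·42.63 = R9.8760.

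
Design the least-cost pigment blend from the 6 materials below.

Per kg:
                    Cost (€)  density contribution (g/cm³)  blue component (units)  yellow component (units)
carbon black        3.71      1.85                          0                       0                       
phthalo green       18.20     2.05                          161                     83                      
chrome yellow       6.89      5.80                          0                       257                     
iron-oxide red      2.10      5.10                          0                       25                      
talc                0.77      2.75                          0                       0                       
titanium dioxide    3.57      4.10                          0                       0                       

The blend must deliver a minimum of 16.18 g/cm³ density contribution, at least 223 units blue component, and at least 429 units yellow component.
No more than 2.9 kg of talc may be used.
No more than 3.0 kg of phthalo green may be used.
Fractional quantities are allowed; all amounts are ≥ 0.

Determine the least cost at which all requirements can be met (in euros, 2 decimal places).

Set it up as a linear program. Let x1 = kg of carbon black, x2 = kg of phthalo green, x3 = kg of chrome yellow, x4 = kg of iron-oxide red, x5 = kg of talc, x6 = kg of titanium dioxide.
min 3.71x1 + 18.2x2 + 6.89x3 + 2.1x4 + 0.77x5 + 3.57x6 s.t.:
  1.85x1 + 2.05x2 + 5.8x3 + 5.1x4 + 2.75x5 + 4.1x6 ≥ 16.18   (density contribution)
  161x2 ≥ 223   (blue component)
  83x2 + 257x3 + 25x4 ≥ 429   (yellow component)
  x5 ≤ 2.9
  x2 ≤ 3
  x1, x2, x3, x4, x5, x6 ≥ 0.
The cheapest feasible vertex uses only phthalo green, chrome yellow, talc; carbon black, iron-oxide red, titanium dioxide are not used. Binding constraints: density contribution, blue component, yellow component.
So phthalo green = 1.385 kg, chrome yellow = 1.222 kg, talc = 2.274 kg.
Hence cost = 18.2·1.385 + 6.89·1.222 + 0.77·2.274 = €35.3776.

€35.38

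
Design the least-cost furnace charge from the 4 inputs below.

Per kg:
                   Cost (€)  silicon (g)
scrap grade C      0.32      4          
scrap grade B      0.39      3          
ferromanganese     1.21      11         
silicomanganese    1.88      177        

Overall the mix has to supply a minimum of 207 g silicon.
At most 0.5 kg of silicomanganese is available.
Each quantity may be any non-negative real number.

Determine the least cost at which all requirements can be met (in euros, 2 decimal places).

€10.42

Let x1 = kg of scrap grade C, x2 = kg of scrap grade B, x3 = kg of ferromanganese, x4 = kg of silicomanganese.
Minimize 0.32x1 + 0.39x2 + 1.21x3 + 1.88x4 with:
  4x1 + 3x2 + 11x3 + 177x4 ≥ 207   (silicon)
  x4 ≤ 0.5
  x1, x2, x3, x4 ≥ 0.
At the optimum only scrap grade C, silicomanganese are positive (scrap grade B, ferromanganese = 0). The silicon and the silicomanganese cap requirements are met with equality.
Optimal quantities: scrap grade C = 29.62 kg, silicomanganese = 0.5 kg.
Hence cost = 0.32·29.62 + 1.88·0.5 = €10.4184.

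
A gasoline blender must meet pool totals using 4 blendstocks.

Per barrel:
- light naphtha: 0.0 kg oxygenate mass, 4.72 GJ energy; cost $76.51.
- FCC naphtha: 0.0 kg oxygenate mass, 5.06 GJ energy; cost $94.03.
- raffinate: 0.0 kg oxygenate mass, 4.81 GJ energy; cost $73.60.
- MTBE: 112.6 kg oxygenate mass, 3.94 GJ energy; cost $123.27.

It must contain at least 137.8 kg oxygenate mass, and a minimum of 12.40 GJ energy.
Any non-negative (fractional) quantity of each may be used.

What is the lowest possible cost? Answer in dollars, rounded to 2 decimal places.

$266.82

Let x1 = barrels of light naphtha, x2 = barrels of FCC naphtha, x3 = barrels of raffinate, x4 = barrels of MTBE.
Minimize 76.51x1 + 94.03x2 + 73.6x3 + 123.27x4 s.t.:
  112.6x4 ≥ 137.8   (oxygenate mass)
  4.72x1 + 5.06x2 + 4.81x3 + 3.94x4 ≥ 12.4   (energy)
  x1, x2, x3, x4 ≥ 0.
The optimal basis is {raffinate, MTBE}; light naphtha, FCC naphtha drop out. Binding constraints: oxygenate mass and energy.
So raffinate = 1.57551 barrels, MTBE = 1.2238 barrels.
Total cost: 73.6·1.57551 + 123.27·1.2238 = 266.8154.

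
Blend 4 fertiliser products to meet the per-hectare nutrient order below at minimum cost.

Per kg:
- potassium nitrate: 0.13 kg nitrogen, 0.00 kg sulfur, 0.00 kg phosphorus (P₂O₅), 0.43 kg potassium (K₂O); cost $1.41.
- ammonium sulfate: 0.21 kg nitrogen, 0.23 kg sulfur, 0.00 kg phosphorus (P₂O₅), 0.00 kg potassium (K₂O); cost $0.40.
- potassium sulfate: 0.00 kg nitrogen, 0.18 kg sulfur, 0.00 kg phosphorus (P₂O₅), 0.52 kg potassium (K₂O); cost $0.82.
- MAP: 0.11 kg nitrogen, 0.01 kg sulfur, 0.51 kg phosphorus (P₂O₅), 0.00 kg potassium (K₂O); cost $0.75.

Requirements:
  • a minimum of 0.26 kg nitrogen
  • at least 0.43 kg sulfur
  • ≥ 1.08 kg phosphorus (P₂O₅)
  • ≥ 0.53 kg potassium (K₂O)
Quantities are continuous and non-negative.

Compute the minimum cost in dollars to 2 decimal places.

Let x1 = kg of potassium nitrate, x2 = kg of ammonium sulfate, x3 = kg of potassium sulfate, x4 = kg of MAP.
min 1.41x1 + 0.4x2 + 0.82x3 + 0.75x4 s.t.:
  0.13x1 + 0.21x2 + 0.11x4 ≥ 0.26   (nitrogen)
  0.23x2 + 0.18x3 + 0.01x4 ≥ 0.43   (sulfur)
  0.51x4 ≥ 1.08   (phosphorus (P₂O₅))
  0.43x1 + 0.52x3 ≥ 0.53   (potassium (K₂O))
  x1, x2, x3, x4 ≥ 0.
At the optimum only ammonium sulfate, potassium sulfate, MAP are positive (potassium nitrate = 0). The sulfur, phosphorus (P₂O₅), potassium (K₂O) requirements are met with equality.
So ammonium sulfate = 0.9798 kg, potassium sulfate = 1.019 kg, MAP = 2.118 kg.
Hence cost = 0.4·0.9798 + 0.82·1.019 + 0.75·2.118 = $2.8160.

$2.82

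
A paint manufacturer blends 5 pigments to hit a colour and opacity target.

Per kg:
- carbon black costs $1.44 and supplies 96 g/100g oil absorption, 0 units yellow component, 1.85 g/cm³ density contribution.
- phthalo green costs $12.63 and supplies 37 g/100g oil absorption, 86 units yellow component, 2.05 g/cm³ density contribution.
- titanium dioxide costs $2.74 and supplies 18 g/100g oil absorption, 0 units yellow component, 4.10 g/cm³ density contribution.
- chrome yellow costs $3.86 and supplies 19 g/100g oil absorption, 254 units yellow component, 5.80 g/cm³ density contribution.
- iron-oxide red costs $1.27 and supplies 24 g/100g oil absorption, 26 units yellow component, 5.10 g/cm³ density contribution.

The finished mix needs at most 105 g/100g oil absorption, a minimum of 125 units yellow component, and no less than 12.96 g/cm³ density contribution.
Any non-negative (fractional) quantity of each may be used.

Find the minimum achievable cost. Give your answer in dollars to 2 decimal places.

Treat it as an LP. Let x1 = kg of carbon black, x2 = kg of phthalo green, x3 = kg of titanium dioxide, x4 = kg of chrome yellow, x5 = kg of iron-oxide red.
Minimise 1.44x1 + 12.63x2 + 2.74x3 + 3.86x4 + 1.27x5 with:
  96x1 + 37x2 + 18x3 + 19x4 + 24x5 ≤ 105   (oil absorption)
  86x2 + 254x4 + 26x5 ≥ 125   (yellow component)
  1.85x1 + 2.05x2 + 4.1x3 + 5.8x4 + 5.1x5 ≥ 12.96   (density contribution)
  x1, x2, x3, x4, x5 ≥ 0.
The minimum-cost mix takes nothing from carbon black, phthalo green, titanium dioxide — only chrome yellow, iron-oxide red. There the yellow component and density contribution constraints are tight.
That vertex is x4 = 0.2626, x5 = 2.243.
Objective = 3.86·0.2626 + 1.27·2.243 = 3.8622.

$3.86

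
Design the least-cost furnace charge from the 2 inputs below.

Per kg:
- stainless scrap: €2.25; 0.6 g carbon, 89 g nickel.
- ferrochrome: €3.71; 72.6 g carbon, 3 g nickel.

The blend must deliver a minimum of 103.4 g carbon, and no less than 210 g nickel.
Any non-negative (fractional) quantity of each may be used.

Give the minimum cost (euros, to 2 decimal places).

This is a linear program. Let x1 = kg of stainless scrap, x2 = kg of ferrochrome.
Minimize 2.25x1 + 3.71x2 with:
  0.6x1 + 72.6x2 ≥ 103.4   (carbon)
  89x1 + 3x2 ≥ 210   (nickel)
  x1, x2 ≥ 0.
Both inputs are positive at the optimum. There the carbon and nickel constraints are tight.
That vertex is x1 = 2.3122, x2 = 1.4051.
Hence cost = 2.25·2.3122 + 3.71·1.4051 = €10.4154.

€10.42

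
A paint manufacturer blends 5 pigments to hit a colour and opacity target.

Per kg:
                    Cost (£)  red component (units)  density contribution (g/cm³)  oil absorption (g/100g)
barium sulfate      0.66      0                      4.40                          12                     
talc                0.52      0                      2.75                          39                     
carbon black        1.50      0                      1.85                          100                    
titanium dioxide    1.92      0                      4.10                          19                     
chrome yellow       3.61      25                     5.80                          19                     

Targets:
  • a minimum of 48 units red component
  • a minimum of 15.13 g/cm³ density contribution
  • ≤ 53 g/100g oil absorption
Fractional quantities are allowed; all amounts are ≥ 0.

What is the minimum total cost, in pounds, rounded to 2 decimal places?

Treat it as an LP. Let x1 = kg of barium sulfate, x2 = kg of talc, x3 = kg of carbon black, x4 = kg of titanium dioxide, x5 = kg of chrome yellow.
Minimize 0.66x1 + 0.52x2 + 1.5x3 + 1.92x4 + 3.61x5 with:
  25x5 ≥ 48   (red component)
  4.4x1 + 2.75x2 + 1.85x3 + 4.1x4 + 5.8x5 ≥ 15.13   (density contribution)
  12x1 + 39x2 + 100x3 + 19x4 + 19x5 ≤ 53   (oil absorption)
  x1, x2, x3, x4, x5 ≥ 0.
At the optimum only barium sulfate, chrome yellow are positive (talc, carbon black, titanium dioxide = 0). Binding constraints: red component and density contribution.
That vertex is x1 = 0.9077, x5 = 1.92.
Total cost: 0.66·0.9077 + 3.61·1.92 = 7.5303.

£7.53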